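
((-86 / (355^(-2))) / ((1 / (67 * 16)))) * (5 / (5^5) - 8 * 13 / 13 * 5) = 11618032060128 / 25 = 464721282405.12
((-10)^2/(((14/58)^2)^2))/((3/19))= 1343833900/7203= 186565.86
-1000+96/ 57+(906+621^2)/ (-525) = -823933/ 475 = -1734.60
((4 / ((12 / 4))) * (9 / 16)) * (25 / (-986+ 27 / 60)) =-375 / 19711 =-0.02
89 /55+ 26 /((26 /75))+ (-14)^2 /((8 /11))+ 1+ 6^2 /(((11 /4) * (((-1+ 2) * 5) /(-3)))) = 37319 /110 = 339.26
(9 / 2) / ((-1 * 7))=-9 / 14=-0.64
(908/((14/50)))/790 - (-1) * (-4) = 58/553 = 0.10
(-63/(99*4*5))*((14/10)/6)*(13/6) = -637/39600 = -0.02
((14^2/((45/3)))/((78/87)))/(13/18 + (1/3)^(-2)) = 2436/1625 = 1.50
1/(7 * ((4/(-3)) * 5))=-3/140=-0.02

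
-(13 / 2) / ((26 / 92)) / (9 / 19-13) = 437 / 238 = 1.84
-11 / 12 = -0.92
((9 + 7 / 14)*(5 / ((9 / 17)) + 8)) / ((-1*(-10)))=2983 / 180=16.57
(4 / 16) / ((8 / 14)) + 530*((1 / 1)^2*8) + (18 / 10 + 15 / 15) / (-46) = 7802293 / 1840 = 4240.38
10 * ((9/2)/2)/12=15/8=1.88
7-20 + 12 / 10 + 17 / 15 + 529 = 1555 / 3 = 518.33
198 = 198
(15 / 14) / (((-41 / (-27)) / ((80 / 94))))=0.60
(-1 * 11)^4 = 14641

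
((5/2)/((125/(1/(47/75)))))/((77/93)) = 279/7238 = 0.04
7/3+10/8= 43/12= 3.58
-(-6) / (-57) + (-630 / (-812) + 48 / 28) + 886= 6853001 / 7714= 888.38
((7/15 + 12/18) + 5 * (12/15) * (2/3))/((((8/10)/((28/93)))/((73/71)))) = 9709/6603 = 1.47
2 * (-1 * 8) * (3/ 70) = -24/ 35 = -0.69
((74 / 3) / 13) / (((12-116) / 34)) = -629 / 1014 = -0.62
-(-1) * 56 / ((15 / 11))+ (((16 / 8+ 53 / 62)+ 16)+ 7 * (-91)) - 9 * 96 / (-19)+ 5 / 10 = -4692311 / 8835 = -531.10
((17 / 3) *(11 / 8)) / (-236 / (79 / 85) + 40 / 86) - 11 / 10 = -23365639 / 20664000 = -1.13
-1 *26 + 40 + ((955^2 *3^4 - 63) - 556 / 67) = 4949555836 / 67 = 73873967.70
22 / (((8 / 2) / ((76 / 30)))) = 209 / 15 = 13.93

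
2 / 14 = 1 / 7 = 0.14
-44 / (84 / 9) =-33 / 7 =-4.71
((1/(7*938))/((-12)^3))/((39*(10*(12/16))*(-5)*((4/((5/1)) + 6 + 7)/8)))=0.00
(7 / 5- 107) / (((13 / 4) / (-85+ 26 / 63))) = 3751616 / 1365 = 2748.44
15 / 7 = 2.14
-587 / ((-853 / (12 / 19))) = 7044 / 16207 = 0.43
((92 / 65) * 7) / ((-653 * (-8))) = 161 / 84890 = 0.00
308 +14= 322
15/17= 0.88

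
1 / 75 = 0.01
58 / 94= 29 / 47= 0.62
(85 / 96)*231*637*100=13028640.62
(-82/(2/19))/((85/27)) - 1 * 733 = -980.45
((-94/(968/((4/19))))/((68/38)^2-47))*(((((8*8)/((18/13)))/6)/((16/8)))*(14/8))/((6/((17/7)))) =197353/154963611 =0.00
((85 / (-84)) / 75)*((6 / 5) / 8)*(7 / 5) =-17 / 6000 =-0.00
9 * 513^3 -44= 1215051229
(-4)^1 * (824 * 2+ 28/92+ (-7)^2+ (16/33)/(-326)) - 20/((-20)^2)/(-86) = -1444698176123/212793240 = -6789.21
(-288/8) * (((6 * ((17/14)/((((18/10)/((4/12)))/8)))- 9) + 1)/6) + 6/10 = -1697/105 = -16.16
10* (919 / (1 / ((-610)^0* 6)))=55140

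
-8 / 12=-2 / 3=-0.67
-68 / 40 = -17 / 10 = -1.70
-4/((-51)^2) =-4/2601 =-0.00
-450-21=-471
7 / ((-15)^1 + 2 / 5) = -35 / 73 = -0.48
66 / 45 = 22 / 15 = 1.47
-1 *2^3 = -8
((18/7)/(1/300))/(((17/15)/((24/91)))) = 1944000/10829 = 179.52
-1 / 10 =-0.10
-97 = -97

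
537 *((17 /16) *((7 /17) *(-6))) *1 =-11277 /8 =-1409.62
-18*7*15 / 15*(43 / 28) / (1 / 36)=-6966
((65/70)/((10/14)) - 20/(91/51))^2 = 98.18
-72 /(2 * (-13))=2.77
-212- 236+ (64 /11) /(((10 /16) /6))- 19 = -411.15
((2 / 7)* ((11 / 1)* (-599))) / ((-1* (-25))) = -13178 / 175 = -75.30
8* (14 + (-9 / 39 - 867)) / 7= -88736 / 91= -975.12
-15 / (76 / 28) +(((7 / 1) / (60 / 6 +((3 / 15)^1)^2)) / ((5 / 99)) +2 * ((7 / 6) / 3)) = 9.06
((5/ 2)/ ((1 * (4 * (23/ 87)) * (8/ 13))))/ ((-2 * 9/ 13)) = -24505/ 8832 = -2.77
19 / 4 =4.75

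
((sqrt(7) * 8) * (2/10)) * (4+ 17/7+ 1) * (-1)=-416 * sqrt(7)/35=-31.45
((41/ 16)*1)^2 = 1681/ 256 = 6.57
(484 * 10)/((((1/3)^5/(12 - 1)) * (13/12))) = 11942141.54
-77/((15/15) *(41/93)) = -7161/41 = -174.66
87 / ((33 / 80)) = 2320 / 11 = 210.91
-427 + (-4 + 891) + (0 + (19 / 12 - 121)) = 4087 / 12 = 340.58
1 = 1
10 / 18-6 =-5.44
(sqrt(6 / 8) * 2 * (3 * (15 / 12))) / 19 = 15 * sqrt(3) / 76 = 0.34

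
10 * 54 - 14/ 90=24293/ 45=539.84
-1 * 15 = -15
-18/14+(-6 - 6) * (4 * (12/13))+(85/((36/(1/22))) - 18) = -4575569/72072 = -63.49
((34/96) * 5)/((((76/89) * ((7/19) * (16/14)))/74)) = 364.46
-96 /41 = -2.34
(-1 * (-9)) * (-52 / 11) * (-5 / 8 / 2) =585 / 44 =13.30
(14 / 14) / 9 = 1 / 9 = 0.11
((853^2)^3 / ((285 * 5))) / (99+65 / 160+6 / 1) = 12326624467210480928 / 4806525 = 2564560564484.84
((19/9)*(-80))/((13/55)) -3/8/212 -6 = -142976543/198432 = -720.53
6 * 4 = 24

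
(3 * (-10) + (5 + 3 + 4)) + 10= -8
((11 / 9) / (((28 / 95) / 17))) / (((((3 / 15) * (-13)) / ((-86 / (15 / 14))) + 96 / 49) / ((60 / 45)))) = 4277812 / 90639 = 47.20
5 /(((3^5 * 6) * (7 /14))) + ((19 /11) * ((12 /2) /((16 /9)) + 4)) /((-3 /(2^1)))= -272183 /32076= -8.49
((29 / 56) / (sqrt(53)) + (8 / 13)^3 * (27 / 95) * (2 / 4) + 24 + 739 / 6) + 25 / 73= 29 * sqrt(53) / 2968 + 13487894891 / 91417170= 147.61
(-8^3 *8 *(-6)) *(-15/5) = -73728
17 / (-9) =-17 / 9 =-1.89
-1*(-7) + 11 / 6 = 53 / 6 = 8.83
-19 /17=-1.12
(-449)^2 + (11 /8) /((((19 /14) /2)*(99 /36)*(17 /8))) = 65117235 /323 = 201601.35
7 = 7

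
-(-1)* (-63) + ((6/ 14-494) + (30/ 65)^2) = -556.36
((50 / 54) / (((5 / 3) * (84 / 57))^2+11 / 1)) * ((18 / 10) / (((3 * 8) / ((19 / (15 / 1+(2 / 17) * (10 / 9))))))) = 1049427 / 204975656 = 0.01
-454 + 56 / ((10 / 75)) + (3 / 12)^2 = -543 / 16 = -33.94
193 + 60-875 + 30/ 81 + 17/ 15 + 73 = -547.50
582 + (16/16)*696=1278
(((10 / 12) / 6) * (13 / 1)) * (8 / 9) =1.60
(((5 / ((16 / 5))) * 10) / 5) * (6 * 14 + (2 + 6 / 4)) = 4375 / 16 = 273.44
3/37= 0.08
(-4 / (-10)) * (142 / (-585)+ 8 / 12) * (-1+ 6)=496 / 585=0.85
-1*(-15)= 15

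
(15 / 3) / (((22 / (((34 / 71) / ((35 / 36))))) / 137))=83844 / 5467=15.34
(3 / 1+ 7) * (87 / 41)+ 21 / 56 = 7083 / 328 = 21.59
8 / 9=0.89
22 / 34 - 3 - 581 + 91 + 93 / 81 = -225463 / 459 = -491.20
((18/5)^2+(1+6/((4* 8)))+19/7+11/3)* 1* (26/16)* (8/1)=2241707/8400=266.87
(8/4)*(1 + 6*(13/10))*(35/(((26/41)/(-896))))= -11314688/13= -870360.62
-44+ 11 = -33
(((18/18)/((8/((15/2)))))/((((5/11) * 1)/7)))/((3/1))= 77/16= 4.81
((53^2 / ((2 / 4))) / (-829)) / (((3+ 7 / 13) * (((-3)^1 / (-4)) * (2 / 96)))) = -122.57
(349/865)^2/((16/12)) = 365403/2992900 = 0.12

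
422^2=178084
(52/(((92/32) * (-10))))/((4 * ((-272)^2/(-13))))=169/2127040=0.00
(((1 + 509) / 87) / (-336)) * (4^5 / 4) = -2720 / 609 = -4.47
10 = 10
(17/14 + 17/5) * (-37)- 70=-16851/70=-240.73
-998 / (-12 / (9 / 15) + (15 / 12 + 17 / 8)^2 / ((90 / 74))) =319360 / 3403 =93.85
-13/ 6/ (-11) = 13/ 66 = 0.20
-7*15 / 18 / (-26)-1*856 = -855.78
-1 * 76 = -76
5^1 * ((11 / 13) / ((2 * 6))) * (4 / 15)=11 / 117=0.09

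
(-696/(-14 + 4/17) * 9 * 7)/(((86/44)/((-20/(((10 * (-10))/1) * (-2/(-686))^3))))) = 36764718607848/2795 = 13153745476.87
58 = 58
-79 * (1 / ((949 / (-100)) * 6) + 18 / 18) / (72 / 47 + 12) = -5.74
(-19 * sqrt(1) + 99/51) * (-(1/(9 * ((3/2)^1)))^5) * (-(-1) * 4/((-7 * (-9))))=37120/15367679397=0.00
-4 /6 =-2 /3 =-0.67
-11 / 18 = -0.61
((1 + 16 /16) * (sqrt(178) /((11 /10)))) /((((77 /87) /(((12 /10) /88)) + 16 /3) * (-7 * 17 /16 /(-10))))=0.46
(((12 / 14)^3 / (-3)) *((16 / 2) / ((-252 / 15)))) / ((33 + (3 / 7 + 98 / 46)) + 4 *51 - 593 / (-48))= 52992 / 133549451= 0.00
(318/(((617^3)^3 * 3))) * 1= 106/12958850400069656016137897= 0.00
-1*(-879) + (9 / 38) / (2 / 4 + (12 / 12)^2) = 16704 / 19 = 879.16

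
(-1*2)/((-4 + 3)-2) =0.67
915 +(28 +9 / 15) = 4718 / 5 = 943.60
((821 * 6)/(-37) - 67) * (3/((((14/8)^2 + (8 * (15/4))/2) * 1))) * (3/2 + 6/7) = -78.35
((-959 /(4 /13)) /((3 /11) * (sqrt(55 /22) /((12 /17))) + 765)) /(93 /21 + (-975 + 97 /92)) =23315484192 /5548289244469 - 88316228 * sqrt(10) /83224338667035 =0.00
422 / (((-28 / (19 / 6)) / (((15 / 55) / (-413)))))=4009 / 127204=0.03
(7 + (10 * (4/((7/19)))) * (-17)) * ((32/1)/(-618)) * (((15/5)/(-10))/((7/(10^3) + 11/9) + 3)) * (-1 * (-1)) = -185342400/27443423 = -6.75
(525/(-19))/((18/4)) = -350/57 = -6.14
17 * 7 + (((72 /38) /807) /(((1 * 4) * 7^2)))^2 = 119.00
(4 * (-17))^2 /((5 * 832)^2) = 289 /1081600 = 0.00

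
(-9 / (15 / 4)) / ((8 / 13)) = -39 / 10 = -3.90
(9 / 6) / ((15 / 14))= 7 / 5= 1.40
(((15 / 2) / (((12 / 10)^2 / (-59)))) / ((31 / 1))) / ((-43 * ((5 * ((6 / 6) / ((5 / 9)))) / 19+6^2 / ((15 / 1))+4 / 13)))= 9108125 / 125696568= 0.07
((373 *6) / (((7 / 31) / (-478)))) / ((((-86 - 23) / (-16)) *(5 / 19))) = -10081455936 / 3815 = -2642583.47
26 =26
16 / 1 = 16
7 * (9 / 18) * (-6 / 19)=-21 / 19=-1.11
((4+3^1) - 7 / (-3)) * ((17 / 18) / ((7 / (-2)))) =-68 / 27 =-2.52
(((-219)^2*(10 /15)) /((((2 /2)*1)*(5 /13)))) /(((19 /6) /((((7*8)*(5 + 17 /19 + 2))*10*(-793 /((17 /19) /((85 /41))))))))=-166128462864000 /779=-213258617283.70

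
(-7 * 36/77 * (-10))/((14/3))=540/77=7.01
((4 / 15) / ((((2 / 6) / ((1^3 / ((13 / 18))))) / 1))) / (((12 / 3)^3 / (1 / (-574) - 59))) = -304803 / 298480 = -1.02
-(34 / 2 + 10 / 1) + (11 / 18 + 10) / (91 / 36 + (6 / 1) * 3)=-19571 / 739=-26.48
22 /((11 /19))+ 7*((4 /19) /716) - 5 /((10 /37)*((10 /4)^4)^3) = 31553697363949 /830322265625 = 38.00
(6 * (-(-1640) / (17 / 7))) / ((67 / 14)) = 964320 / 1139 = 846.64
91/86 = 1.06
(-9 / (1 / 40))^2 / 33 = 43200 / 11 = 3927.27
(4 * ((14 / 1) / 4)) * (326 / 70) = 326 / 5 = 65.20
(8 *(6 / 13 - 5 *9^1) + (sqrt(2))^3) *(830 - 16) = -3770448 / 13 + 1628 *sqrt(2) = -287732.12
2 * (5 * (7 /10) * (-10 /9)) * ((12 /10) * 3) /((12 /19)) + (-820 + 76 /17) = -43853 /51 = -859.86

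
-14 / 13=-1.08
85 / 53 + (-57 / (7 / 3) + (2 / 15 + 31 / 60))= -164537 / 7420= -22.17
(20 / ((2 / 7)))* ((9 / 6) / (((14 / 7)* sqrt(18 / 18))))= 105 / 2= 52.50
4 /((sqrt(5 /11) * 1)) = 4 * sqrt(55) /5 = 5.93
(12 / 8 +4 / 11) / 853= 41 / 18766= 0.00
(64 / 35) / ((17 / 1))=64 / 595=0.11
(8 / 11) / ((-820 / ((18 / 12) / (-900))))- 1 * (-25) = 16912501 / 676500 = 25.00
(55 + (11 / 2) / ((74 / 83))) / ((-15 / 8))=-18106 / 555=-32.62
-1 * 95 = -95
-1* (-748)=748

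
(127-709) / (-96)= 97 / 16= 6.06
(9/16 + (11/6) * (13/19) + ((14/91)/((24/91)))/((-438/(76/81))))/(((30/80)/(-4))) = -58746614/3033369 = -19.37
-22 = -22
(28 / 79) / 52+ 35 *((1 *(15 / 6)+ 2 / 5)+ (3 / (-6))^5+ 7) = 11351655 / 32864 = 345.41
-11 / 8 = -1.38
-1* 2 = -2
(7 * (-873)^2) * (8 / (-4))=-10669806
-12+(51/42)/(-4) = -689/56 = -12.30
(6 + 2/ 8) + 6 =49/ 4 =12.25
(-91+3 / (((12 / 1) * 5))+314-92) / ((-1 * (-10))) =2621 / 200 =13.10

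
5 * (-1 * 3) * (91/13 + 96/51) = -2265/17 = -133.24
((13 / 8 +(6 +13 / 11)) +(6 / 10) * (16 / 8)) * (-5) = -4403 / 88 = -50.03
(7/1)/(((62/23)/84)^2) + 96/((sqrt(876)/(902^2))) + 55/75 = 97991951/14415 + 13017664 *sqrt(219)/73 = 2645754.56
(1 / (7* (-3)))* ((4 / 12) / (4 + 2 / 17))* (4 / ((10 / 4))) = -68 / 11025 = -0.01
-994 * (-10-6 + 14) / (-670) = -2.97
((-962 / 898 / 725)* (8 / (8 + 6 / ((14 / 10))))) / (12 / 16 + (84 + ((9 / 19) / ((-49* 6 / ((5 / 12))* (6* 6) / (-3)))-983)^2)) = -107583318355968 / 108053715824386170379375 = -0.00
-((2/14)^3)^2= -0.00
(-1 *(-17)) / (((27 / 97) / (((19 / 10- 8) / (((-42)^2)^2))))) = -100589 / 840157920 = -0.00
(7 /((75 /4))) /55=28 /4125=0.01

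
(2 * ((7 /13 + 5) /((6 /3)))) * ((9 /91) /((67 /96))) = 0.78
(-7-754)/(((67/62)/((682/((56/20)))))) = -80445310/469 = -171525.18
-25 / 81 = -0.31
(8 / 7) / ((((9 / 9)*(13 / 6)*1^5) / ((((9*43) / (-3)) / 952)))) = -774 / 10829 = -0.07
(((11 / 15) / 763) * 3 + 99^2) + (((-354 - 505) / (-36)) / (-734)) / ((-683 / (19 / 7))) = 674814381085937 / 68851563480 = 9801.00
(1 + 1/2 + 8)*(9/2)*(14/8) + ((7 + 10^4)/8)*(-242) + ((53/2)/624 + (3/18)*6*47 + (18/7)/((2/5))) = -2643369163/8736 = -302583.47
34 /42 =17 /21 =0.81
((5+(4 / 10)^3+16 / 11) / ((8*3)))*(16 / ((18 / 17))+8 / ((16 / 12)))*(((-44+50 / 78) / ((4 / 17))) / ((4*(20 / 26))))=-4895527859 / 14256000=-343.40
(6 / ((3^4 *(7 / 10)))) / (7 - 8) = -20 / 189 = -0.11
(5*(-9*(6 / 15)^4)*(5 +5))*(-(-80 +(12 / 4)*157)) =112608 / 25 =4504.32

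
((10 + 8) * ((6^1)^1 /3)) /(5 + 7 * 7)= 2 /3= 0.67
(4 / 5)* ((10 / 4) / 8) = 1 / 4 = 0.25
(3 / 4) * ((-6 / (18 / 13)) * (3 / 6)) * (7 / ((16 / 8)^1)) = -91 / 16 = -5.69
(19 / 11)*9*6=1026 / 11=93.27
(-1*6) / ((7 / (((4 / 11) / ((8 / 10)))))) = -30 / 77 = -0.39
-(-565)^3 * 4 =721448500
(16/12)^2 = 16/9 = 1.78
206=206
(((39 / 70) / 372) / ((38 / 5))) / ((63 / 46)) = 299 / 2077992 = 0.00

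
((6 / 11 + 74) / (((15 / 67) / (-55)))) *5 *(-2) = 549400 / 3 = 183133.33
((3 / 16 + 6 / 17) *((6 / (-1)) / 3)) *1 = -147 / 136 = -1.08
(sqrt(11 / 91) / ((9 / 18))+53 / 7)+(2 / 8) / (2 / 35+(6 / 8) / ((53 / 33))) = 2 * sqrt(1001) / 91+219102 / 27223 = 8.74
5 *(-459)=-2295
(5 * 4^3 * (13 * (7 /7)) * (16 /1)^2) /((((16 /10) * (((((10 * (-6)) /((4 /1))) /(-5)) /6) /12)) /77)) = 1230028800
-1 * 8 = -8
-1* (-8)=8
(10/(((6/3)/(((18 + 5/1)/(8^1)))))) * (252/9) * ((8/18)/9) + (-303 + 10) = -22123/81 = -273.12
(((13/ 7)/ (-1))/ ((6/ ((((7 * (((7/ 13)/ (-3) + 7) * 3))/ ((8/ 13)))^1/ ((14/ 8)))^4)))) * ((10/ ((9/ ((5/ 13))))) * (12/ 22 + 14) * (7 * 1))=-1251602884000/ 297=-4214151124.58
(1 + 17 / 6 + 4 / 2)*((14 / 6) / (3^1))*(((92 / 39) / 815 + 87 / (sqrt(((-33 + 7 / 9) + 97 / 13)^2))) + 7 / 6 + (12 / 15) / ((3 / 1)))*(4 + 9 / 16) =3260714602579 / 31823243712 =102.46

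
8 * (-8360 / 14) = -33440 / 7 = -4777.14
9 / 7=1.29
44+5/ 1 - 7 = 42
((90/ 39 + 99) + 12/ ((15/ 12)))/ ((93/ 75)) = 36045/ 403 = 89.44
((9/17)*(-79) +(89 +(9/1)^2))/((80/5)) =2179/272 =8.01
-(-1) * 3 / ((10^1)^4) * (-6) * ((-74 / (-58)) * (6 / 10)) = -999 / 725000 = -0.00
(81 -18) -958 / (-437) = 65.19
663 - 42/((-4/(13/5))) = 6903/10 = 690.30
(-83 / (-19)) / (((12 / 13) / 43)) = 203.50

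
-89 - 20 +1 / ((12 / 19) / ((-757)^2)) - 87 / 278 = 907218.27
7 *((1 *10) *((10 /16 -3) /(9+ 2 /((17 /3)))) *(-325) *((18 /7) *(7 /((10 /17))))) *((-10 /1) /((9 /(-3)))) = 62460125 /106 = 589246.46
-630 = -630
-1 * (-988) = 988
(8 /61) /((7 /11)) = 88 /427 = 0.21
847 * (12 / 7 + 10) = 9922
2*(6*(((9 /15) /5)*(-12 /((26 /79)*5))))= -17064 /1625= -10.50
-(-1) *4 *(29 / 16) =29 / 4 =7.25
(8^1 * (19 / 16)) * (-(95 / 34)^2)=-171475 / 2312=-74.17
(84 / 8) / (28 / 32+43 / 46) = 644 / 111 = 5.80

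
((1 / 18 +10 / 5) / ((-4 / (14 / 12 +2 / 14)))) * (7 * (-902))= 917785 / 216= 4249.00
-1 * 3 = -3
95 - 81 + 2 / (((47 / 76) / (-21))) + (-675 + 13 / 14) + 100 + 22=-398739 / 658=-605.99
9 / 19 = 0.47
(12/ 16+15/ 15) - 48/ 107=1.30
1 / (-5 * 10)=-1 / 50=-0.02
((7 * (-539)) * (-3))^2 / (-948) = -42706587 / 316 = -135147.43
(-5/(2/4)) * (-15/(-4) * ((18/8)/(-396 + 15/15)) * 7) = 945/632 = 1.50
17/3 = 5.67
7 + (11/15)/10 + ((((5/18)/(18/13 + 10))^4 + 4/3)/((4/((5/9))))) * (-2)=151920439842755203/22664669775667200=6.70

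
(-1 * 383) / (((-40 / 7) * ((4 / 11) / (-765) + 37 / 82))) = 184997043 / 1244108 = 148.70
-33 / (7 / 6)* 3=-594 / 7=-84.86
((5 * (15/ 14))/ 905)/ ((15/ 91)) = 13/ 362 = 0.04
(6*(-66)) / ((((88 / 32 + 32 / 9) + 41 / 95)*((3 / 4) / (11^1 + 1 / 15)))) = -19983744 / 23041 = -867.31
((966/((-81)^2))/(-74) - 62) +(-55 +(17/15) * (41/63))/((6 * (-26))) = -61.65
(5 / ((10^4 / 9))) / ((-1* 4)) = -9 / 8000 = -0.00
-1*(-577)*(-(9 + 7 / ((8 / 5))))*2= -61739 / 4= -15434.75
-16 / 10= -1.60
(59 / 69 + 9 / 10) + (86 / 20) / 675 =136732 / 77625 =1.76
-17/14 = -1.21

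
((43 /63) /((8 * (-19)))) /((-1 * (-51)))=-43 /488376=-0.00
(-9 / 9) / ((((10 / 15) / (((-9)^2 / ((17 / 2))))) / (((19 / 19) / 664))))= -243 / 11288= -0.02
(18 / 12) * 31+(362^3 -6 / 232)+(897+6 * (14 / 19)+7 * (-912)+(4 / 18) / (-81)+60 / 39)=990737099499365 / 20887308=47432493.43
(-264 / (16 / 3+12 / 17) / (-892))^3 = 3581577 / 30429771848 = 0.00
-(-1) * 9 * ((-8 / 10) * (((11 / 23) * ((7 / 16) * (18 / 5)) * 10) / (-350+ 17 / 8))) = 4536 / 29095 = 0.16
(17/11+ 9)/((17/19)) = 2204/187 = 11.79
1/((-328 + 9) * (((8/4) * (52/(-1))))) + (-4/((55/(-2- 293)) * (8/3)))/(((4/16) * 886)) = 534275/14696968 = 0.04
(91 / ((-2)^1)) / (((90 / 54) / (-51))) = 13923 / 10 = 1392.30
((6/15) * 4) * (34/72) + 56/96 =241/180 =1.34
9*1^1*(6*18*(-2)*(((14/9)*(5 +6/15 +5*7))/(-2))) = 305424/5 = 61084.80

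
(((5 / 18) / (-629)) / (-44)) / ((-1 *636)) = -5 / 316834848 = -0.00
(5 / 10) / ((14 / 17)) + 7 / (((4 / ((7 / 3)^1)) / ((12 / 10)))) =771 / 140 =5.51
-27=-27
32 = 32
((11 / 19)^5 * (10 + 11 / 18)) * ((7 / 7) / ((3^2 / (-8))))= -123042964 / 200564019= -0.61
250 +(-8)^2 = 314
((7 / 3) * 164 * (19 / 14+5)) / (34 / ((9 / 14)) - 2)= 10947 / 229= 47.80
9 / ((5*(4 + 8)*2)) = 3 / 40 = 0.08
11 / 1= 11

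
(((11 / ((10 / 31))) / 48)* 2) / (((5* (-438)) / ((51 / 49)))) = -5797 / 8584800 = -0.00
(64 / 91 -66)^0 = 1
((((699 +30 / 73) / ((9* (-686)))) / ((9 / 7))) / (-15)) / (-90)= -1891 / 28973700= -0.00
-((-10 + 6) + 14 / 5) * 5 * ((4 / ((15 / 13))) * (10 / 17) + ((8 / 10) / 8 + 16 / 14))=11717 / 595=19.69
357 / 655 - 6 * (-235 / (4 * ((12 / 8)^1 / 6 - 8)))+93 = 975882 / 20305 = 48.06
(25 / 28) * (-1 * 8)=-7.14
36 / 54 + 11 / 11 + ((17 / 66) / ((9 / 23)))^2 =740941 / 352836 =2.10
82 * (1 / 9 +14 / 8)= 152.61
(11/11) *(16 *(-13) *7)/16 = -91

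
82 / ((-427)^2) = 0.00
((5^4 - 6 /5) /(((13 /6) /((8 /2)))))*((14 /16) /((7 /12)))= 112284 /65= 1727.45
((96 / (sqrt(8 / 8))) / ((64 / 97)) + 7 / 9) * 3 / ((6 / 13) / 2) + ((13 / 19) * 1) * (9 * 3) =656669 / 342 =1920.08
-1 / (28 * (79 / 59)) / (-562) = 59 / 1243144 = 0.00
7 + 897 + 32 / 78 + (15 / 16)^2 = 9038407 / 9984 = 905.29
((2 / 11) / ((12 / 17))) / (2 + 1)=17 / 198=0.09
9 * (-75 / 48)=-225 / 16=-14.06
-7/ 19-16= -311/ 19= -16.37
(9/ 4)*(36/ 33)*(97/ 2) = 2619/ 22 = 119.05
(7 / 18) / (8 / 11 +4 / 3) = 77 / 408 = 0.19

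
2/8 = 1/4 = 0.25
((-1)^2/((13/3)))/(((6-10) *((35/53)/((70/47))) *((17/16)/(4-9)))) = 6360/10387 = 0.61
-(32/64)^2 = -1/4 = -0.25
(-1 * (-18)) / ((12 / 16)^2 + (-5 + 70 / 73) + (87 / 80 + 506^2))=2920 / 41534341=0.00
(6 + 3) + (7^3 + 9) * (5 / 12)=467 / 3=155.67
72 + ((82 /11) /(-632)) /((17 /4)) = 1063615 /14773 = 72.00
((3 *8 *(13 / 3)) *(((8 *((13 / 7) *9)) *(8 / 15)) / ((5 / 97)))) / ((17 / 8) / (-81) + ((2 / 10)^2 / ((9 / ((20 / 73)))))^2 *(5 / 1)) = -86950159036416 / 15849295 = -5486058.47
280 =280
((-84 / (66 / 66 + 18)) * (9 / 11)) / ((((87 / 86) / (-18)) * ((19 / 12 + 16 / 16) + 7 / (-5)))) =23405760 / 430331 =54.39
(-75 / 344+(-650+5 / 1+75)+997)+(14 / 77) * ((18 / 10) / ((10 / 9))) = 40401439 / 94600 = 427.08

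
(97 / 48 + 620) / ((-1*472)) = -29857 / 22656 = -1.32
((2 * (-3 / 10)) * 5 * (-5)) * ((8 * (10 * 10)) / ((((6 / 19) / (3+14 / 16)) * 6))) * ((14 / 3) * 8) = 8246000 / 9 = 916222.22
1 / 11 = 0.09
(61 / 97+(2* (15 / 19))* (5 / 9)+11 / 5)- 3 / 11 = 1044059 / 304095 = 3.43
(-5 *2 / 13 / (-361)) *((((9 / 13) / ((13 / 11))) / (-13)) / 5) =-198 / 10310521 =-0.00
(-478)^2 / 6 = 114242 / 3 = 38080.67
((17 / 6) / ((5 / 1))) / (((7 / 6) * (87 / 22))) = 374 / 3045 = 0.12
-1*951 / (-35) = 951 / 35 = 27.17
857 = 857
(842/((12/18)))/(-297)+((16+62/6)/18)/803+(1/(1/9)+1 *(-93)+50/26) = -48663401/563706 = -86.33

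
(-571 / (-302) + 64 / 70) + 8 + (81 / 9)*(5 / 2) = 176017 / 5285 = 33.31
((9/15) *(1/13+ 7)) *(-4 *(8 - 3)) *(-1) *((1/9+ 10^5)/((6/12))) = 662400736/39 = 16984634.26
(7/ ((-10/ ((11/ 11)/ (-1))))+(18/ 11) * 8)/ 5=1517/ 550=2.76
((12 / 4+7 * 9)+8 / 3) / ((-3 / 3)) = -206 / 3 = -68.67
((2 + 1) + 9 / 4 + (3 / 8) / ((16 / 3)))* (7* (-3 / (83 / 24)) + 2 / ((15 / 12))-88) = -491.98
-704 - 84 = -788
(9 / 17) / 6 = 3 / 34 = 0.09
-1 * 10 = -10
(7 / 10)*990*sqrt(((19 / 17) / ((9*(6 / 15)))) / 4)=231*sqrt(3230) / 68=193.07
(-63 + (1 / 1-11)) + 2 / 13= -947 / 13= -72.85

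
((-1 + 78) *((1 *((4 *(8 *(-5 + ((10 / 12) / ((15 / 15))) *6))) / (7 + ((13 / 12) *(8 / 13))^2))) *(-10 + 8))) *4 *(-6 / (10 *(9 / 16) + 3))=0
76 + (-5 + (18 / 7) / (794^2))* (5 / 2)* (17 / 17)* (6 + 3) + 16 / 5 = -734771133 / 22065260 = -33.30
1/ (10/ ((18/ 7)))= 9/ 35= 0.26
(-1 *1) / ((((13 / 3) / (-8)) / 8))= 192 / 13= 14.77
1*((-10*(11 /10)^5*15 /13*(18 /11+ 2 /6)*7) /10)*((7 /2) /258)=-717409 /2064000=-0.35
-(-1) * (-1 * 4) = -4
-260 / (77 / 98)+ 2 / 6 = -10909 / 33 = -330.58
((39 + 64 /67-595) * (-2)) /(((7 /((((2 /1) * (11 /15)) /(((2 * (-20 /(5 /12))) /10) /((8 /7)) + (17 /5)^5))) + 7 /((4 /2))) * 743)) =63916875 /91204616377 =0.00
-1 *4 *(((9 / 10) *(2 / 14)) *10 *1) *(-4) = 144 / 7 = 20.57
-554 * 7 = -3878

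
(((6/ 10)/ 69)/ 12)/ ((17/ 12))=1/ 1955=0.00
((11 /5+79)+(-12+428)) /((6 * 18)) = 1243 /270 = 4.60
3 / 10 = 0.30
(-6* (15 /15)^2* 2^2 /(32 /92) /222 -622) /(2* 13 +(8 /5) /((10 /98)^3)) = -28781875 /70850708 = -0.41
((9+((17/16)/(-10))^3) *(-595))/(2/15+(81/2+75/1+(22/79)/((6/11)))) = -148505261523/3221340160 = -46.10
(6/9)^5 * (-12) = -128/81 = -1.58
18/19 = 0.95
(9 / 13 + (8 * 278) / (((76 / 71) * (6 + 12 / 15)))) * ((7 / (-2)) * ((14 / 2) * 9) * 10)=-2835358785 / 4199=-675246.20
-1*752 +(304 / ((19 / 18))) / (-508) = -95576 / 127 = -752.57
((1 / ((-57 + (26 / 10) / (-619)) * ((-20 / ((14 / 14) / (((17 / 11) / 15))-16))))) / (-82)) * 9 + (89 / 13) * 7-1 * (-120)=2147561347885 / 12788912864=167.92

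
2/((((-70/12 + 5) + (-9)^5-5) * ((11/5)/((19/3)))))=-380/3897619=-0.00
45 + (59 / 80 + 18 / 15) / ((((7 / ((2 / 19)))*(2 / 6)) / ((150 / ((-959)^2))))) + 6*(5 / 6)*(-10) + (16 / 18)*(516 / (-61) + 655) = 153027605247239 / 268609390308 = 569.70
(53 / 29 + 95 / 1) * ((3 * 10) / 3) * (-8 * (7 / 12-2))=318240 / 29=10973.79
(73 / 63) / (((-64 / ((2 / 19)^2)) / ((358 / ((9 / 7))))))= -13067 / 233928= -0.06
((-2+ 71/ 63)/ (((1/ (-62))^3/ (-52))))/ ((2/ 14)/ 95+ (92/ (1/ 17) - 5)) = -2023553675/ 291582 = -6939.91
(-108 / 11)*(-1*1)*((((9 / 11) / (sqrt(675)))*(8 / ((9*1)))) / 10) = 48*sqrt(3) / 3025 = 0.03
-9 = -9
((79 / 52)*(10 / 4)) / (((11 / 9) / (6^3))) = 95985 / 143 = 671.22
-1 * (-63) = 63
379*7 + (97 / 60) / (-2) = 318263 / 120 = 2652.19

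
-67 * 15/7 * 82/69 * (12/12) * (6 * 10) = -1648200/161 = -10237.27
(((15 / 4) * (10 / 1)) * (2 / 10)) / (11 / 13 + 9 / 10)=975 / 227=4.30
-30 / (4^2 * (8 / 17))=-3.98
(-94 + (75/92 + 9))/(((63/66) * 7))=-85195/6762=-12.60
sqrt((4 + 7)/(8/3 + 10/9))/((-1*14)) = -3*sqrt(374)/476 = -0.12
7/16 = 0.44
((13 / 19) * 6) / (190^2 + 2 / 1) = 13 / 114323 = 0.00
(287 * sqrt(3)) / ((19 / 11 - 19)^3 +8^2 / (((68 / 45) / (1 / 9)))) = -927707 * sqrt(3) / 16642360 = -0.10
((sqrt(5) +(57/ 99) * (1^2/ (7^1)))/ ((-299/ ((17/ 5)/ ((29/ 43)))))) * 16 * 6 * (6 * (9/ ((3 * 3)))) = -421056 * sqrt(5)/ 43355 - 2666688/ 3338335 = -22.52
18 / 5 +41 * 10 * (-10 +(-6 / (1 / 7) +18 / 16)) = -417103 / 20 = -20855.15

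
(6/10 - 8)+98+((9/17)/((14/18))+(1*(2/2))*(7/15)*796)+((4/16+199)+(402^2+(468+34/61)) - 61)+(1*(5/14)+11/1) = 70855786511/435540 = 162684.91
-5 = -5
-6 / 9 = -2 / 3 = -0.67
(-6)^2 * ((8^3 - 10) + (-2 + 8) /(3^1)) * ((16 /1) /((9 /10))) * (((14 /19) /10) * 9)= 4064256 /19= 213908.21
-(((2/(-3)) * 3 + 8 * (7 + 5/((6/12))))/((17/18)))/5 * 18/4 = -10854/85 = -127.69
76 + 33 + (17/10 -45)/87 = 94397/870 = 108.50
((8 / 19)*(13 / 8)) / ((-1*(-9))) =0.08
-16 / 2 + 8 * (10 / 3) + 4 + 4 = 26.67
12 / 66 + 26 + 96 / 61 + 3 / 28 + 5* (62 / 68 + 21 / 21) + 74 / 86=525766337 / 13734028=38.28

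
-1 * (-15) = 15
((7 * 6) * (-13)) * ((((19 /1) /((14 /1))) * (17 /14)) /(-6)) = 4199 /28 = 149.96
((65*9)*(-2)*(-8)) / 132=780 / 11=70.91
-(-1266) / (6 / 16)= 3376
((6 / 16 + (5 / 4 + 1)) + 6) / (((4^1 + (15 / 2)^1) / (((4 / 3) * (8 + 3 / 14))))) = 115 / 14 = 8.21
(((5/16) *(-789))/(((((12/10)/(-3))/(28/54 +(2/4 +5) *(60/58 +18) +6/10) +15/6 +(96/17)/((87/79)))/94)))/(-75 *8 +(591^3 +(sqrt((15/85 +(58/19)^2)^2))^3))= -171609356654104765675615/11652857743629110420633411128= -0.00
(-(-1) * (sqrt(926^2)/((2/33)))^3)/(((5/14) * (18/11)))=6103275918293.40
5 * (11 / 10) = 11 / 2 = 5.50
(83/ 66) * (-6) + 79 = 71.45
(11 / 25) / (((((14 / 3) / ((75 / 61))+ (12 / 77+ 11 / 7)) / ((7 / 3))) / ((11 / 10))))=27951 / 136690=0.20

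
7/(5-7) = -7/2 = -3.50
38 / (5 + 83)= 19 / 44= 0.43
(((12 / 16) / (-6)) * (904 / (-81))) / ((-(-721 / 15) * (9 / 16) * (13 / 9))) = 9040 / 253071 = 0.04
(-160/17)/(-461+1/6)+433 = 4070825/9401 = 433.02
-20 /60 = -1 /3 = -0.33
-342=-342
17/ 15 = 1.13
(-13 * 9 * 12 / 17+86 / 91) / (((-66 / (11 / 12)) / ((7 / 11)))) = 5741 / 7956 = 0.72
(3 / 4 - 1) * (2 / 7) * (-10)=5 / 7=0.71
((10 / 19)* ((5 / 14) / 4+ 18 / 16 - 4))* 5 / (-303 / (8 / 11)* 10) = 260 / 147763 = 0.00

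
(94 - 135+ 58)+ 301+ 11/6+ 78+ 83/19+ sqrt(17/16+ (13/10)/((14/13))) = sqrt(44485)/140+ 45851/114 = 403.71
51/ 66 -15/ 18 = -2/ 33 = -0.06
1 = 1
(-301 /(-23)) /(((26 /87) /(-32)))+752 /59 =-24495680 /17641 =-1388.57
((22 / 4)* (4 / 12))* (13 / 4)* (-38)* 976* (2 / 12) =-331474 / 9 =-36830.44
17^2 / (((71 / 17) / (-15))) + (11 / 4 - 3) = -294851 / 284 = -1038.21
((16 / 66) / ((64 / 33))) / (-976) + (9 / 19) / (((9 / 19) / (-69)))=-538753 / 7808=-69.00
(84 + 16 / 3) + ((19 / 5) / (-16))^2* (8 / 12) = 285987 / 3200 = 89.37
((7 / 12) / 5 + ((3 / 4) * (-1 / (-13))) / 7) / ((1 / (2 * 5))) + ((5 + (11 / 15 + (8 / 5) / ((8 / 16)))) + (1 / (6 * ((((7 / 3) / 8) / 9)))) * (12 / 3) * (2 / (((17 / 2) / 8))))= 378281 / 7735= 48.91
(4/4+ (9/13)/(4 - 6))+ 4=4.65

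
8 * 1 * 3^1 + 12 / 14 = 174 / 7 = 24.86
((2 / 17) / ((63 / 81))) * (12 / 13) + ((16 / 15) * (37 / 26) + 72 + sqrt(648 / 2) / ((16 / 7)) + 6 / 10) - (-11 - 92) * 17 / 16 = 71126137 / 371280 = 191.57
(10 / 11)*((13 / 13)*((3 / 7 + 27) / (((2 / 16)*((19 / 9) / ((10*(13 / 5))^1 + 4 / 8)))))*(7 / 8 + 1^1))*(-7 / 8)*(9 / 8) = -965925 / 209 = -4621.65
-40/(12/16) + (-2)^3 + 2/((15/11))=-898/15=-59.87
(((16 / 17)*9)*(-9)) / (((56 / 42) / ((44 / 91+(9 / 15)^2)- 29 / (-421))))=-849405528 / 16282175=-52.17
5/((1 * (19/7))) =35/19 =1.84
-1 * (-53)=53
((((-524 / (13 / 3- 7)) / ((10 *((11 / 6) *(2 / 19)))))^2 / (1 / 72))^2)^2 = 416015283674990861049402834978885817761 / 1339743006250000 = 310518720183086502340458.00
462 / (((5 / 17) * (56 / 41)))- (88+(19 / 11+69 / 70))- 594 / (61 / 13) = 87622239 / 93940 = 932.75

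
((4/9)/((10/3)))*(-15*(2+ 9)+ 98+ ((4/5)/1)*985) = 96.13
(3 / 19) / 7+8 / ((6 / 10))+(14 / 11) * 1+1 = 68594 / 4389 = 15.63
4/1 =4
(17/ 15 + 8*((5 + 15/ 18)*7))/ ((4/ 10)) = 1639/ 2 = 819.50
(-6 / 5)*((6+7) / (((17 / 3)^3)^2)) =-56862 / 120687845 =-0.00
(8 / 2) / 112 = 1 / 28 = 0.04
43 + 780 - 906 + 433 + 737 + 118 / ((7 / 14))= 1323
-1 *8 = -8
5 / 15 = 1 / 3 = 0.33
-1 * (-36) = 36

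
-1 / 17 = -0.06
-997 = -997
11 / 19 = 0.58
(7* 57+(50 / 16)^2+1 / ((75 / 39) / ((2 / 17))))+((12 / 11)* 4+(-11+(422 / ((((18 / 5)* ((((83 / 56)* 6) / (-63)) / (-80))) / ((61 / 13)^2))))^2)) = 1133647318992404955067137619 / 529826519851200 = 2139657560574.33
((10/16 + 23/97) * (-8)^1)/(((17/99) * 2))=-66231/3298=-20.08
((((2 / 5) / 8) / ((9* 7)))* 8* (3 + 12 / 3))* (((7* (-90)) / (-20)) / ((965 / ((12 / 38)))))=42 / 91675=0.00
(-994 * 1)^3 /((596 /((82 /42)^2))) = -8423077474 /1341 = -6281191.26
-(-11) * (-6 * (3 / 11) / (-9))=2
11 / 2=5.50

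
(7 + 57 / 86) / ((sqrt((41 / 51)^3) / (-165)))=-5545485 * sqrt(2091) / 144566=-1754.08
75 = 75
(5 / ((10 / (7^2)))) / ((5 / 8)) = 196 / 5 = 39.20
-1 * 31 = -31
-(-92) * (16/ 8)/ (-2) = -92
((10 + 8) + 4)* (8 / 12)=44 / 3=14.67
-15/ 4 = -3.75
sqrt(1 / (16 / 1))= 1 / 4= 0.25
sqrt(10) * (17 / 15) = 17 * sqrt(10) / 15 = 3.58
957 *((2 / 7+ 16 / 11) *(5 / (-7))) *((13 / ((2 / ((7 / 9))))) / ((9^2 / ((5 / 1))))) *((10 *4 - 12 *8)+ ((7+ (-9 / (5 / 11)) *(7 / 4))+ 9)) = 188558435 / 6804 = 27712.88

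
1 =1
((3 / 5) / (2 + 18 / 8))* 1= 12 / 85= 0.14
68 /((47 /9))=612 /47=13.02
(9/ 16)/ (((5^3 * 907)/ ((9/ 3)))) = 27/ 1814000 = 0.00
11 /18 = 0.61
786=786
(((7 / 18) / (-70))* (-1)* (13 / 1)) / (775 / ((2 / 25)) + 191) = 13 / 1778130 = 0.00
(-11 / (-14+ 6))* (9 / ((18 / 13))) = 143 / 16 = 8.94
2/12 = 1/6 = 0.17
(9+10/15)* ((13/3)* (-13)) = -4901/9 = -544.56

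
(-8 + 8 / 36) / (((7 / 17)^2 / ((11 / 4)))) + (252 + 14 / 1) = 17621 / 126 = 139.85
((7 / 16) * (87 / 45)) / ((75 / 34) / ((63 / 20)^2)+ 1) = 1521891 / 2199280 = 0.69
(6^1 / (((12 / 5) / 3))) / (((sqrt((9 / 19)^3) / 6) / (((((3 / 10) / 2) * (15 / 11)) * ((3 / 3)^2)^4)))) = 285 * sqrt(19) / 44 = 28.23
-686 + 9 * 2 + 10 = -658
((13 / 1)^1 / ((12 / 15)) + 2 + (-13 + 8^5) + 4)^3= 2253707317528029 / 64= 35214176836375.45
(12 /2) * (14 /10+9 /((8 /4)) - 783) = -23313 /5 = -4662.60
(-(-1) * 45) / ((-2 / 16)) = -360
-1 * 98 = -98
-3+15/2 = 9/2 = 4.50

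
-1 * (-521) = 521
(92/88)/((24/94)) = 1081/264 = 4.09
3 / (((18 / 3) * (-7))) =-1 / 14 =-0.07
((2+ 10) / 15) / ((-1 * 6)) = -2 / 15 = -0.13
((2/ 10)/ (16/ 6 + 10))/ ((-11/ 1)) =-3/ 2090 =-0.00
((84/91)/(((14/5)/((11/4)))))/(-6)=-55/364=-0.15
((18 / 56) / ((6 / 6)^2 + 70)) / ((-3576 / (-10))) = 15 / 1184848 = 0.00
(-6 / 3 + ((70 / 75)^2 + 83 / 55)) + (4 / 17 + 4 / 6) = 53947 / 42075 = 1.28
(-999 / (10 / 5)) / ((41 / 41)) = -999 / 2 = -499.50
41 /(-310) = -0.13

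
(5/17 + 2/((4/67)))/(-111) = -383/1258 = -0.30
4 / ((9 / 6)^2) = 16 / 9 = 1.78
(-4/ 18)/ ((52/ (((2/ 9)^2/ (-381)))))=2/ 3610737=0.00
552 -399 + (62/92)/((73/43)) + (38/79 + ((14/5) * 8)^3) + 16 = 378335305821/33160250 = 11409.30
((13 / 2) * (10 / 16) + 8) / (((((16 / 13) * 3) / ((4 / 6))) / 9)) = 2509 / 128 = 19.60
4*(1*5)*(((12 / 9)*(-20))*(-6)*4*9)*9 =1036800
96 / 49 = 1.96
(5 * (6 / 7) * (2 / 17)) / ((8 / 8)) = 60 / 119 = 0.50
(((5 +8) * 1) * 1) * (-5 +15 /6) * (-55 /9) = 3575 /18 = 198.61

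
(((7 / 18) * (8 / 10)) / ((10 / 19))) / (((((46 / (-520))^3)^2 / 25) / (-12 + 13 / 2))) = -225971890144000000 / 1332323001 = -169607437.52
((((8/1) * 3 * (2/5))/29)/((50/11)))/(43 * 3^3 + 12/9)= 72/1149125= 0.00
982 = 982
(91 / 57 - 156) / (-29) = 8801 / 1653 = 5.32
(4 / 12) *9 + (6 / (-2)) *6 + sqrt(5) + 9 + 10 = sqrt(5) + 4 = 6.24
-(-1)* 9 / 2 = 9 / 2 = 4.50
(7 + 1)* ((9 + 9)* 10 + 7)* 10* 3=44880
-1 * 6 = -6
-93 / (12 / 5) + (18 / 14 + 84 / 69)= -23343 / 644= -36.25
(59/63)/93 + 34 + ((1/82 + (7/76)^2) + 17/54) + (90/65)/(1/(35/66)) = 35.08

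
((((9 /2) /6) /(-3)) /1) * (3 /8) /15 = -1 /160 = -0.01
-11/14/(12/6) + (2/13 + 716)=715.76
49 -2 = 47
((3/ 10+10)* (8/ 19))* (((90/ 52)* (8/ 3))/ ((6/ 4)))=3296/ 247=13.34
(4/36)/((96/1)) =1/864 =0.00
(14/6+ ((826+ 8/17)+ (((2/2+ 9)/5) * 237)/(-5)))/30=187171/7650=24.47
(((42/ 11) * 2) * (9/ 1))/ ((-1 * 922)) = -378/ 5071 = -0.07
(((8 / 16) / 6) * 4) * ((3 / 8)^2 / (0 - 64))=-3 / 4096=-0.00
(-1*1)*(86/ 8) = -43/ 4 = -10.75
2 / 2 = 1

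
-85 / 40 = -17 / 8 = -2.12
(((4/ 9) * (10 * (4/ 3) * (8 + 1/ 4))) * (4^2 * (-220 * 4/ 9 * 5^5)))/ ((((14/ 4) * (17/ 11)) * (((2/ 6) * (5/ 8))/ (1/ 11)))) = -61952000000/ 3213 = -19281668.22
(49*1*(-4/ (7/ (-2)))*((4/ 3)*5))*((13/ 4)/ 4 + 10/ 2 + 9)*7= 38710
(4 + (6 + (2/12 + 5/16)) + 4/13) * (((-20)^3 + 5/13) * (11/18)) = -855543755/16224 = -52733.22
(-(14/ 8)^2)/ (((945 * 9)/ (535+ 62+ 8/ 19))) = -79457/ 369360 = -0.22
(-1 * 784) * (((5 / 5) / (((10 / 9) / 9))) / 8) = -3969 / 5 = -793.80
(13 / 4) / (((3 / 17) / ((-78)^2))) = 112047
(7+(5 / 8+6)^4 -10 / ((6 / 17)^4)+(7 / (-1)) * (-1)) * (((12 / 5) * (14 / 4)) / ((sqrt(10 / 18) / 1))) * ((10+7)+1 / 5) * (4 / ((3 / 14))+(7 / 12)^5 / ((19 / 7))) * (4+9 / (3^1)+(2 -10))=-457467010653108869 * sqrt(5) / 217857392640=-4695398.77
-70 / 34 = -35 / 17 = -2.06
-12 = -12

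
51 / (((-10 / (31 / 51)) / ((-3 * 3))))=279 / 10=27.90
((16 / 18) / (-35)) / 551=-8 / 173565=-0.00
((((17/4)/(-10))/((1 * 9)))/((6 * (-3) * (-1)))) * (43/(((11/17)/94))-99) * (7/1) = -1609475/14256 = -112.90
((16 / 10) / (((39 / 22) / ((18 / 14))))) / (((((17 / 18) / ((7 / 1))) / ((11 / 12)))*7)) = 8712 / 7735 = 1.13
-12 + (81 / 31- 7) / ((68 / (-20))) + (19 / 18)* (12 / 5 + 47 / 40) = -154813 / 22320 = -6.94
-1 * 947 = -947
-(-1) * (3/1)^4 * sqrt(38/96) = 27 * sqrt(57)/4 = 50.96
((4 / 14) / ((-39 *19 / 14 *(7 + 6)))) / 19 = -4 / 183027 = -0.00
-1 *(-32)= 32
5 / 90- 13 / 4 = -115 / 36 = -3.19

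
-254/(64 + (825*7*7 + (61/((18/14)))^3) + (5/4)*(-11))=-740664/429443761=-0.00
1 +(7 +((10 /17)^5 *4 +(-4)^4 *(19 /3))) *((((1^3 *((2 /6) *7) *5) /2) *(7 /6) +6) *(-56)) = -44772659789891 /38336139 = -1167896.95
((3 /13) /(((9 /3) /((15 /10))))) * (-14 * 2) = -42 /13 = -3.23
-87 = -87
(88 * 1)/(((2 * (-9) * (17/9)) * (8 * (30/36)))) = -33/85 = -0.39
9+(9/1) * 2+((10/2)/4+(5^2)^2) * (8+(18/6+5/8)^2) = 3396177/256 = 13266.32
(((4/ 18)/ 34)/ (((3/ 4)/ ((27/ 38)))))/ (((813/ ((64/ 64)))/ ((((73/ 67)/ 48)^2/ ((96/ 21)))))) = 37303/ 43455537967104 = 0.00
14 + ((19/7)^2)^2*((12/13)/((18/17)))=5741860/93639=61.32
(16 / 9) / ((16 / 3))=1 / 3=0.33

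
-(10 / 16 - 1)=3 / 8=0.38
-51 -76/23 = -1249/23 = -54.30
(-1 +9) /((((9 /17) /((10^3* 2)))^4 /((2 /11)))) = 21381376000000000000 /72171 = 296259938202325.03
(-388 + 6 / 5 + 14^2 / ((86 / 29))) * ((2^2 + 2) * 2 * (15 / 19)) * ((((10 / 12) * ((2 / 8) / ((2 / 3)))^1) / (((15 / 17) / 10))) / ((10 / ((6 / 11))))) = -5274828 / 8987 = -586.94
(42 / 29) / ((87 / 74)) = 1036 / 841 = 1.23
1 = 1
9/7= 1.29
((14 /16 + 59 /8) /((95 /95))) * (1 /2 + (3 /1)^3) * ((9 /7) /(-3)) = -97.23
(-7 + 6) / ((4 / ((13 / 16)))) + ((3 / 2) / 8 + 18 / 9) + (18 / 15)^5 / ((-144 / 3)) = 386507 / 200000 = 1.93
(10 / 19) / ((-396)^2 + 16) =5 / 1489904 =0.00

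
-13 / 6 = -2.17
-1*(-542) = 542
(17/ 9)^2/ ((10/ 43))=12427/ 810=15.34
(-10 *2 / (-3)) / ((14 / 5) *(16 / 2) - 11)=100 / 171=0.58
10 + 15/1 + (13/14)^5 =13816893/537824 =25.69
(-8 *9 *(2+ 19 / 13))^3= -34012224000 / 2197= -15481212.56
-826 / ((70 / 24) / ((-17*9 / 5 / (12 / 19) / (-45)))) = -38114 / 125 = -304.91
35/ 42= 5/ 6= 0.83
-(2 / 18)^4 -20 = -131221 / 6561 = -20.00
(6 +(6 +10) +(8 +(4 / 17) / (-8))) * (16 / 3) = 8152 / 51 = 159.84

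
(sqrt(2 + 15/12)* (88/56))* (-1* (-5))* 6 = 84.99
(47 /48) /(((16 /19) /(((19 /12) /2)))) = 16967 /18432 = 0.92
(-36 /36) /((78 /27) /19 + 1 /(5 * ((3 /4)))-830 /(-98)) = -41895 /372367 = -0.11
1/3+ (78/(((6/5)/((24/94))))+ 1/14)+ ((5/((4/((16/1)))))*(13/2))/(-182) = 32149/1974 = 16.29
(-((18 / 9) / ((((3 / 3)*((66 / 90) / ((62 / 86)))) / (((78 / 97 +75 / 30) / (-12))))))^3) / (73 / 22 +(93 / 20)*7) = 4903872695819375 / 1108556839774033936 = 0.00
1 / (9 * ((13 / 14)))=14 / 117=0.12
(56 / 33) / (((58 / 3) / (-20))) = -560 / 319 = -1.76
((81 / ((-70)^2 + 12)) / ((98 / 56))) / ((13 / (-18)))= -729 / 55874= -0.01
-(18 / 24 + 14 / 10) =-43 / 20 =-2.15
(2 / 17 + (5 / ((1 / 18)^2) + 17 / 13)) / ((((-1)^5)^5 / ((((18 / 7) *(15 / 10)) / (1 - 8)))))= 9675045 / 10829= 893.44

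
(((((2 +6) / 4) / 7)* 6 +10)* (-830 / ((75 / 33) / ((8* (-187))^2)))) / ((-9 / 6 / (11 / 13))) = 7372257457664 / 1365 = 5400921214.41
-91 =-91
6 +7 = 13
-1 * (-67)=67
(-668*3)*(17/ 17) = -2004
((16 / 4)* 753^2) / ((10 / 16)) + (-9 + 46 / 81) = 1469683913 / 405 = 3628849.17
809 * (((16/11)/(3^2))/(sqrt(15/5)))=12944 * sqrt(3)/297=75.49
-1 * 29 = -29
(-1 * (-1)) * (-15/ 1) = -15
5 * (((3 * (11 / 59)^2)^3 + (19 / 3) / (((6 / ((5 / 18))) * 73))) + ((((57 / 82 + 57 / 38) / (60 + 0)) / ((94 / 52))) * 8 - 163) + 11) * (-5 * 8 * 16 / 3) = 233516537569870313352800 / 1441859417018585973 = 161955.14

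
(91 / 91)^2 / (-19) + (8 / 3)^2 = 1207 / 171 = 7.06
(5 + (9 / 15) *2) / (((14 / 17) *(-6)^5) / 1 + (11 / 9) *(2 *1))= -4743 / 4897010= -0.00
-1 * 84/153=-28/51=-0.55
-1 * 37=-37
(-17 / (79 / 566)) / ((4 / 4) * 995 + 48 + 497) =-4811 / 60830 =-0.08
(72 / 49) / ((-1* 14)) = -0.10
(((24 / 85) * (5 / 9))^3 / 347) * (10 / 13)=5120 / 598388661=0.00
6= 6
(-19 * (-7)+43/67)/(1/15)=134310/67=2004.63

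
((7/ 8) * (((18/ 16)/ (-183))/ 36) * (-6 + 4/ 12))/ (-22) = -119/ 3091968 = -0.00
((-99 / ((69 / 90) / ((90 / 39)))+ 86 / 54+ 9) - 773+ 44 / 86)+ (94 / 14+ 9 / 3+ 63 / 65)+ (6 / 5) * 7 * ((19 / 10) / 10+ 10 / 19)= -12040869719587 / 11542371750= -1043.19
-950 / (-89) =950 / 89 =10.67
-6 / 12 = -1 / 2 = -0.50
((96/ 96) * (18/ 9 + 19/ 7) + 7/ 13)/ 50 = 0.11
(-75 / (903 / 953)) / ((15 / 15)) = -23825 / 301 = -79.15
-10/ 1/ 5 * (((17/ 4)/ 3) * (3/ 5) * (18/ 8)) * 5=-153/ 8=-19.12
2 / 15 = 0.13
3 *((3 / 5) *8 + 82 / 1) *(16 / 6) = 3472 / 5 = 694.40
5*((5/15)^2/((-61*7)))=-5/3843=-0.00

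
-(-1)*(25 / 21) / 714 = 25 / 14994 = 0.00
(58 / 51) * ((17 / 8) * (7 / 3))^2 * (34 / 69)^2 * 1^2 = 6.79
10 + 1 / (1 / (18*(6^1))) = 118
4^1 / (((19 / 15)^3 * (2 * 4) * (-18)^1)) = -375 / 27436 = -0.01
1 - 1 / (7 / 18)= -11 / 7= -1.57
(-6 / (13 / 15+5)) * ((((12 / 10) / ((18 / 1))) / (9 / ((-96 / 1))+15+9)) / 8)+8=22439 / 2805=8.00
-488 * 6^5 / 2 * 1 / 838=-948672 / 419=-2264.13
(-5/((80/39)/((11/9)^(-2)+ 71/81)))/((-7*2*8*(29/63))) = 0.07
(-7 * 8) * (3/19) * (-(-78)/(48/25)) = -359.21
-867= -867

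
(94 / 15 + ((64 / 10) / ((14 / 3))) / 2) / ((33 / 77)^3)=7154 / 81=88.32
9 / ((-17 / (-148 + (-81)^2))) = -57717 / 17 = -3395.12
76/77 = 0.99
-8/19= -0.42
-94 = -94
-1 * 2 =-2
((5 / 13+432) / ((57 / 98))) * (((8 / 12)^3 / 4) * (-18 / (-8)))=275429 / 2223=123.90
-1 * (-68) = 68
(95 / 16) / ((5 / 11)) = 209 / 16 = 13.06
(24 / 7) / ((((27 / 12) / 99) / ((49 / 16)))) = 462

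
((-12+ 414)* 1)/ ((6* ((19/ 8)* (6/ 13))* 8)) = 871/ 114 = 7.64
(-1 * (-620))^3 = 238328000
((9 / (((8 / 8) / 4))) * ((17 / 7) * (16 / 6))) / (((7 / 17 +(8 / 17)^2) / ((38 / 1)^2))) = 531662.54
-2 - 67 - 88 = -157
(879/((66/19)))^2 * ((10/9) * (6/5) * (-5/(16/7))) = -1084702115/5808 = -186760.01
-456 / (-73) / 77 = 456 / 5621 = 0.08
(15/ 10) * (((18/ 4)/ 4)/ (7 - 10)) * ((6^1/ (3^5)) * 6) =-1/ 12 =-0.08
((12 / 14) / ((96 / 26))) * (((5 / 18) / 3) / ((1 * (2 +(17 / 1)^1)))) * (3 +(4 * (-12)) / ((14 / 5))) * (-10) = 3575 / 22344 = 0.16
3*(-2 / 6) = -1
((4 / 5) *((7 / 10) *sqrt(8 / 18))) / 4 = 7 / 75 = 0.09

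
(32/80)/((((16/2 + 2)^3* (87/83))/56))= 1162/54375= 0.02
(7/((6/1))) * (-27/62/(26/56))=-441/403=-1.09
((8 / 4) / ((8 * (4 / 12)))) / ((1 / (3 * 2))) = 9 / 2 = 4.50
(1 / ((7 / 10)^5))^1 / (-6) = -0.99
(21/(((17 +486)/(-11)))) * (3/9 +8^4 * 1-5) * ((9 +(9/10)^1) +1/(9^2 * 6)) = -11370474038/611145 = -18605.20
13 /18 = 0.72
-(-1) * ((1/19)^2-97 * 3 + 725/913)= -290.20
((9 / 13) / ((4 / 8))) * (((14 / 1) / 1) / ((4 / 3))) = 189 / 13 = 14.54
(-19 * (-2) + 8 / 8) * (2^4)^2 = 9984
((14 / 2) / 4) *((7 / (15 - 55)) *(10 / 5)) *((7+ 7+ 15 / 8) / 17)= -6223 / 10880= -0.57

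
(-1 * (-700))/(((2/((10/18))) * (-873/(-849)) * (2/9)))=247625/291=850.95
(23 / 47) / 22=23 / 1034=0.02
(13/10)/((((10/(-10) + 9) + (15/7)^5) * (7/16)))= 249704/4469155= 0.06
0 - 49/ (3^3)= -1.81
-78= -78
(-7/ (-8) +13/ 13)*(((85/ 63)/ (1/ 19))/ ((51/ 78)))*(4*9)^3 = 24008400/ 7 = 3429771.43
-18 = -18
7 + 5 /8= 7.62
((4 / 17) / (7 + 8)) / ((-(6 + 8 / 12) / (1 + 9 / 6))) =-1 / 170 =-0.01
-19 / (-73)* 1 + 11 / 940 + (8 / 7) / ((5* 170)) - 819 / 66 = -5450391659 / 449117900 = -12.14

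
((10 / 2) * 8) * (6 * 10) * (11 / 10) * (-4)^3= -168960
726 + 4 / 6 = 2180 / 3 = 726.67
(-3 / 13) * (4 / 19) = -12 / 247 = -0.05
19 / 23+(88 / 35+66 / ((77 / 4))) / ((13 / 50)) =3813 / 161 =23.68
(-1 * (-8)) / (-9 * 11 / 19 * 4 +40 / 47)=-1786 / 4463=-0.40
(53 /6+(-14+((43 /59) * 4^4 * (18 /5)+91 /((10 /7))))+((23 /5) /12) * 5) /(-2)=-863907 /2360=-366.06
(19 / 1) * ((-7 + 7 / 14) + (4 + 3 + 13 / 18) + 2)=551 / 9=61.22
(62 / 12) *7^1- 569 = -3197 / 6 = -532.83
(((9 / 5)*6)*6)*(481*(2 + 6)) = 1246752 / 5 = 249350.40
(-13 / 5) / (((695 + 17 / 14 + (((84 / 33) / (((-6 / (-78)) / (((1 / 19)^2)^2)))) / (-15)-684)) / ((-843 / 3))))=219940927206 / 3677001919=59.82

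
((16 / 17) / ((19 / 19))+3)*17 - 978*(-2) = 2023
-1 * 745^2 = -555025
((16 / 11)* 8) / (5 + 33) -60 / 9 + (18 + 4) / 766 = -1520507 / 240141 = -6.33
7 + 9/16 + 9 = 265/16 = 16.56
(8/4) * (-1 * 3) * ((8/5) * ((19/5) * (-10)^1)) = 1824/5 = 364.80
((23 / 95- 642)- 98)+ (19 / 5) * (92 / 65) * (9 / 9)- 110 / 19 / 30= -13607954 / 18525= -734.57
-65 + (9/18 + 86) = 43/2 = 21.50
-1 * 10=-10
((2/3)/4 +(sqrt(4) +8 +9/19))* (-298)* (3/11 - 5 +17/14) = 97778717/8778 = 11139.07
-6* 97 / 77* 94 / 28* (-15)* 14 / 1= 410310 / 77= 5328.70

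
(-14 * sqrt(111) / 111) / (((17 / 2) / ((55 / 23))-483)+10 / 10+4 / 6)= 1540 * sqrt(111) / 5833679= 0.00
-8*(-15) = 120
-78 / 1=-78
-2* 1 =-2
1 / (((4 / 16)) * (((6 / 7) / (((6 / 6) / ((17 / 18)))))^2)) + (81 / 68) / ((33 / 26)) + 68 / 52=690161 / 82654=8.35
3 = 3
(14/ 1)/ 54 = 7/ 27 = 0.26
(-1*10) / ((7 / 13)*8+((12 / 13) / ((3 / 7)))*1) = -65 / 42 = -1.55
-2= -2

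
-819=-819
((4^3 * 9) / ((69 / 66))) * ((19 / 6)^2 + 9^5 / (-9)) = -83013920 / 23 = -3609300.87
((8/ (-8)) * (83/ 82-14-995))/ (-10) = -16531/ 164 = -100.80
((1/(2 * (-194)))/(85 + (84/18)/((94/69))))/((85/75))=-705/27412976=-0.00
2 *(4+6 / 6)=10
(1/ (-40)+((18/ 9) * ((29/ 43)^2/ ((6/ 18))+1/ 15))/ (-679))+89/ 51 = 1464883657/ 853720280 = 1.72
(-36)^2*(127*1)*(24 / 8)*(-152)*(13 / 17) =-975701376 / 17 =-57394198.59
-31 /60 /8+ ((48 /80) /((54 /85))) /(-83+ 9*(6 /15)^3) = -1128179 /14836320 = -0.08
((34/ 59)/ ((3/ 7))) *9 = 714/ 59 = 12.10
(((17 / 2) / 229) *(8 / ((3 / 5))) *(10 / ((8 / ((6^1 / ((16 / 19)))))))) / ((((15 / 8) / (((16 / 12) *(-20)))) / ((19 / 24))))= -306850 / 6183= -49.63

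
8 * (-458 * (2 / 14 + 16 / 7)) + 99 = -61595 / 7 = -8799.29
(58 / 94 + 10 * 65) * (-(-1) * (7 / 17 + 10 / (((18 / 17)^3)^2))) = 22126313566757 / 4529294496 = 4885.16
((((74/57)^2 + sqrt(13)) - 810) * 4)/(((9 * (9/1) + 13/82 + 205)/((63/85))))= -8.34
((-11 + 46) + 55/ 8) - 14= 223/ 8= 27.88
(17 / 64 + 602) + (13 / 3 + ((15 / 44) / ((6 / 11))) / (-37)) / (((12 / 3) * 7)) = 29957131 / 49728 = 602.42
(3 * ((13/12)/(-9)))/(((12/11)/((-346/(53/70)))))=865865/5724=151.27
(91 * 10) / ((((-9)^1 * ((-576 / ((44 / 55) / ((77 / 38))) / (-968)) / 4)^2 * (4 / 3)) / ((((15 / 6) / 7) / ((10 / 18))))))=-2271412 / 6615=-343.37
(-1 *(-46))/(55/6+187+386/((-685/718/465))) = -0.00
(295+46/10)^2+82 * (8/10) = 2245644/25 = 89825.76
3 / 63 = 1 / 21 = 0.05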